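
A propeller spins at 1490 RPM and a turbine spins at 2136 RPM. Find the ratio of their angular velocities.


Given: RPM_A = 1490, RPM_B = 2136
omega = 2*pi*RPM/60, so omega_A/omega_B = RPM_A / RPM_B
omega_A/omega_B = 1490 / 2136
omega_A/omega_B = 745/1068

745/1068


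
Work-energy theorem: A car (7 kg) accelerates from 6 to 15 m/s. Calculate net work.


Given: m = 7 kg, v0 = 6 m/s, v = 15 m/s
Using W = (1/2)*m*(v^2 - v0^2)
v^2 = 15^2 = 225
v0^2 = 6^2 = 36
v^2 - v0^2 = 225 - 36 = 189
W = (1/2)*7*189 = 1323/2 J

1323/2 J


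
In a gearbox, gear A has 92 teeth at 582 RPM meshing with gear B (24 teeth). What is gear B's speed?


Given: N1 = 92 teeth, w1 = 582 RPM, N2 = 24 teeth
Using N1*w1 = N2*w2
w2 = N1*w1 / N2
w2 = 92*582 / 24
w2 = 53544 / 24
w2 = 2231 RPM

2231 RPM


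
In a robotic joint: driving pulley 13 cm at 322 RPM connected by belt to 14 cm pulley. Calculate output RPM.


Given: D1 = 13 cm, w1 = 322 RPM, D2 = 14 cm
Using D1*w1 = D2*w2
w2 = D1*w1 / D2
w2 = 13*322 / 14
w2 = 4186 / 14
w2 = 299 RPM

299 RPM


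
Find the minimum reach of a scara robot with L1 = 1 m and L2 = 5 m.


Given: L1 = 1 m, L2 = 5 m
For a 2-link planar arm, min reach = |L1 - L2| (second link folded back)
Min reach = |1 - 5|
Min reach = 4 m

4 m


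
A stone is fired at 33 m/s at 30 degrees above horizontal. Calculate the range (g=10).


Given: v0 = 33 m/s, theta = 30 deg, g = 10 m/s^2
sin(2*30) = sin(60) = sqrt(3)/2
Using R = v0^2 * sin(2*theta) / g
R = 33^2 * (sqrt(3)/2) / 10
R = 1089 * sqrt(3) / 20
R = 1089/20*sqrt(3) m

1089/20*sqrt(3) m


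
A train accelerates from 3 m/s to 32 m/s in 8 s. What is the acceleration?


Given: initial velocity v0 = 3 m/s, final velocity v = 32 m/s, time t = 8 s
Using a = (v - v0) / t
a = (32 - 3) / 8
a = 29 / 8
a = 29/8 m/s^2

29/8 m/s^2


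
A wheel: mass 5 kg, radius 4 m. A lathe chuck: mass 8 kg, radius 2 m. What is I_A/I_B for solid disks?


Given: M1=5 kg, R1=4 m, M2=8 kg, R2=2 m
For a disk: I = (1/2)*M*R^2, so I_A/I_B = (M1*R1^2)/(M2*R2^2)
M1*R1^2 = 5*16 = 80
M2*R2^2 = 8*4 = 32
I_A/I_B = 80/32 = 5/2

5/2


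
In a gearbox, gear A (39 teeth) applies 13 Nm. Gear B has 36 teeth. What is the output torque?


Given: N1 = 39, N2 = 36, T1 = 13 Nm
Using T2/T1 = N2/N1
T2 = T1 * N2 / N1
T2 = 13 * 36 / 39
T2 = 468 / 39
T2 = 12 Nm

12 Nm


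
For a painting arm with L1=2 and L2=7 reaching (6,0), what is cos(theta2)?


Given: L1 = 2, L2 = 7, target (x, y) = (6, 0)
Using cos(theta2) = (x^2 + y^2 - L1^2 - L2^2) / (2*L1*L2)
x^2 + y^2 = 6^2 + 0 = 36
L1^2 + L2^2 = 4 + 49 = 53
Numerator = 36 - 53 = -17
Denominator = 2*2*7 = 28
cos(theta2) = -17/28 = -17/28

-17/28


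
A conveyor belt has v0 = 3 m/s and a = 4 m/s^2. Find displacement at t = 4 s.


Given: v0 = 3 m/s, a = 4 m/s^2, t = 4 s
Using s = v0*t + (1/2)*a*t^2
s = 3*4 + (1/2)*4*4^2
s = 12 + (1/2)*64
s = 12 + 32
s = 44

44 m


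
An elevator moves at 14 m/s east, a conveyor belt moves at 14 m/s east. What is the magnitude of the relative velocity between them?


Given: v_A = 14 m/s east, v_B = 14 m/s east
Both move in the same direction; relative speed = |v_A - v_B|
|14 - 14| = |0|
= 0 m/s

0 m/s


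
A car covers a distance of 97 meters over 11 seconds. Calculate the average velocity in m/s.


Given: distance d = 97 m, time t = 11 s
Using v = d / t
v = 97 / 11
v = 97/11 m/s

97/11 m/s


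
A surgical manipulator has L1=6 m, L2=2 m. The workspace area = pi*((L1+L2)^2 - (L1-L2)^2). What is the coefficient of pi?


Given: L1 = 6, L2 = 2
(L1+L2)^2 = (8)^2 = 64
(L1-L2)^2 = (4)^2 = 16
Difference = 64 - 16 = 48
This equals 4*L1*L2 = 4*6*2 = 48
Workspace area = 48*pi

48


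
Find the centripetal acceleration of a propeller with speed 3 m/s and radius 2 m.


Given: v = 3 m/s, r = 2 m
Using a_c = v^2 / r
a_c = 3^2 / 2
a_c = 9 / 2
a_c = 9/2 m/s^2

9/2 m/s^2


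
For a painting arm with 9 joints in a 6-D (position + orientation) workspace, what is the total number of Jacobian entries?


Given: task space dimension = 6, joints = 9
Jacobian is a 6 x 9 matrix
Total entries = rows * columns
Total = 6 * 9
Total = 54

54


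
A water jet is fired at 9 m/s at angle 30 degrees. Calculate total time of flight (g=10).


Given: v0 = 9 m/s, theta = 30 deg, g = 10 m/s^2
sin(30) = 1/2
Using T = 2*v0*sin(theta) / g
T = 2*9*1/2 / 10
T = 9 / 10
T = 9/10 s

9/10 s


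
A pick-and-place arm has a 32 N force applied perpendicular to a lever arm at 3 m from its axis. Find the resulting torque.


Given: F = 32 N, r = 3 m, angle = 90 deg (perpendicular)
Using tau = F * r * sin(90)
sin(90) = 1
tau = 32 * 3 * 1
tau = 96 Nm

96 Nm


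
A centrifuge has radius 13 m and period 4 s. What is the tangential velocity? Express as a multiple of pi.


Given: radius r = 13 m, period T = 4 s
Using v = 2*pi*r / T
v = 2*pi*13 / 4
v = 26*pi / 4
v = 13/2*pi m/s

13/2*pi m/s


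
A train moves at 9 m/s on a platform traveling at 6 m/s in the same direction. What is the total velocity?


Given: object velocity = 9 m/s, platform velocity = 6 m/s (same direction)
Using classical velocity addition: v_total = v_object + v_platform
v_total = 9 + 6
v_total = 15 m/s

15 m/s


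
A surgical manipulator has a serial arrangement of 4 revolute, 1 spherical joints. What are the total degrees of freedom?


Given: serial robot with 4 revolute, 1 spherical joints
DOF contribution per joint type: revolute=1, prismatic=1, spherical=3, fixed=0
DOF = 4*1 + 1*3
DOF = 7

7


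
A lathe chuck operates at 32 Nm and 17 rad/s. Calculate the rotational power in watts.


Given: tau = 32 Nm, omega = 17 rad/s
Using P = tau * omega
P = 32 * 17
P = 544 W

544 W


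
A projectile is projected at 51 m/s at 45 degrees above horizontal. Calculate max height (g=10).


Given: v0 = 51 m/s, theta = 45 deg, g = 10 m/s^2
sin^2(45) = 1/2
Using H = v0^2 * sin^2(theta) / (2*g)
H = 51^2 * 1/2 / (2*10)
H = 2601 * 1/2 / 20
H = 2601/2 / 20
H = 2601/40 m

2601/40 m


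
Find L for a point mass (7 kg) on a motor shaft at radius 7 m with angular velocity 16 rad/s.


Given: m = 7 kg, r = 7 m, omega = 16 rad/s
For a point mass: I = m*r^2
I = 7*7^2 = 7*49 = 343
L = I*omega = 343*16
L = 5488 kg*m^2/s

5488 kg*m^2/s


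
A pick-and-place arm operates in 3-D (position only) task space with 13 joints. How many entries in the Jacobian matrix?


Given: task space dimension = 3, joints = 13
Jacobian is a 3 x 13 matrix
Total entries = rows * columns
Total = 3 * 13
Total = 39

39


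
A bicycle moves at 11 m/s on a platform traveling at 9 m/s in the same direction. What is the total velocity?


Given: object velocity = 11 m/s, platform velocity = 9 m/s (same direction)
Using classical velocity addition: v_total = v_object + v_platform
v_total = 11 + 9
v_total = 20 m/s

20 m/s


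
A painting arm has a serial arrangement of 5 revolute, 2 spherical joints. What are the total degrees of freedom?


Given: serial robot with 5 revolute, 2 spherical joints
DOF contribution per joint type: revolute=1, prismatic=1, spherical=3, fixed=0
DOF = 5*1 + 2*3
DOF = 11

11


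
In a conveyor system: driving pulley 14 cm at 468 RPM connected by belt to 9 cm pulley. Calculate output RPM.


Given: D1 = 14 cm, w1 = 468 RPM, D2 = 9 cm
Using D1*w1 = D2*w2
w2 = D1*w1 / D2
w2 = 14*468 / 9
w2 = 6552 / 9
w2 = 728 RPM

728 RPM


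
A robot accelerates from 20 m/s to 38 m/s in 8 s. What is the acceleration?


Given: initial velocity v0 = 20 m/s, final velocity v = 38 m/s, time t = 8 s
Using a = (v - v0) / t
a = (38 - 20) / 8
a = 18 / 8
a = 9/4 m/s^2

9/4 m/s^2


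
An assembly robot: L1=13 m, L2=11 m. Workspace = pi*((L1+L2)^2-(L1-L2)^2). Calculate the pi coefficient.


Given: L1 = 13, L2 = 11
(L1+L2)^2 = (24)^2 = 576
(L1-L2)^2 = (2)^2 = 4
Difference = 576 - 4 = 572
This equals 4*L1*L2 = 4*13*11 = 572
Workspace area = 572*pi

572


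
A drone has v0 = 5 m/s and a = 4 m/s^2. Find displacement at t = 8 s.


Given: v0 = 5 m/s, a = 4 m/s^2, t = 8 s
Using s = v0*t + (1/2)*a*t^2
s = 5*8 + (1/2)*4*8^2
s = 40 + (1/2)*256
s = 40 + 128
s = 168

168 m


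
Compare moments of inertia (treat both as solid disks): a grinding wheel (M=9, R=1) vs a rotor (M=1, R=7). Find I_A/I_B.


Given: M1=9 kg, R1=1 m, M2=1 kg, R2=7 m
For a disk: I = (1/2)*M*R^2, so I_A/I_B = (M1*R1^2)/(M2*R2^2)
M1*R1^2 = 9*1 = 9
M2*R2^2 = 1*49 = 49
I_A/I_B = 9/49 = 9/49

9/49


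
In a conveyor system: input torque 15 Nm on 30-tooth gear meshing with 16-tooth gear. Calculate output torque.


Given: N1 = 30, N2 = 16, T1 = 15 Nm
Using T2/T1 = N2/N1
T2 = T1 * N2 / N1
T2 = 15 * 16 / 30
T2 = 240 / 30
T2 = 8 Nm

8 Nm


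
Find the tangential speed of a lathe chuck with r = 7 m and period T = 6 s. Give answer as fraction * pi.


Given: radius r = 7 m, period T = 6 s
Using v = 2*pi*r / T
v = 2*pi*7 / 6
v = 14*pi / 6
v = 7/3*pi m/s

7/3*pi m/s


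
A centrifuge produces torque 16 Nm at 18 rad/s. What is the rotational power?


Given: tau = 16 Nm, omega = 18 rad/s
Using P = tau * omega
P = 16 * 18
P = 288 W

288 W


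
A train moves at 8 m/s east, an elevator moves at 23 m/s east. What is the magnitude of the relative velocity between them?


Given: v_A = 8 m/s east, v_B = 23 m/s east
Both move in the same direction; relative speed = |v_A - v_B|
|8 - 23| = |-15|
= 15 m/s

15 m/s


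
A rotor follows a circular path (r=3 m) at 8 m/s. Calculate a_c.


Given: v = 8 m/s, r = 3 m
Using a_c = v^2 / r
a_c = 8^2 / 3
a_c = 64 / 3
a_c = 64/3 m/s^2

64/3 m/s^2


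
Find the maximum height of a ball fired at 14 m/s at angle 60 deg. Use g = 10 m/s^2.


Given: v0 = 14 m/s, theta = 60 deg, g = 10 m/s^2
sin^2(60) = 3/4
Using H = v0^2 * sin^2(theta) / (2*g)
H = 14^2 * 3/4 / (2*10)
H = 196 * 3/4 / 20
H = 147 / 20
H = 147/20 m

147/20 m


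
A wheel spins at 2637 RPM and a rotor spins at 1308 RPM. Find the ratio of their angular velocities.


Given: RPM_A = 2637, RPM_B = 1308
omega = 2*pi*RPM/60, so omega_A/omega_B = RPM_A / RPM_B
omega_A/omega_B = 2637 / 1308
omega_A/omega_B = 879/436

879/436


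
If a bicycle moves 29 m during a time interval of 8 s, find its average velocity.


Given: distance d = 29 m, time t = 8 s
Using v = d / t
v = 29 / 8
v = 29/8 m/s

29/8 m/s


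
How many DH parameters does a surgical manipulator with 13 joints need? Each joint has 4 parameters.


Given: 13 joints, 4 DH parameters per joint (d, theta, a, alpha)
Total DH parameters = number_of_joints * 4
Total = 13 * 4
Total = 52

52


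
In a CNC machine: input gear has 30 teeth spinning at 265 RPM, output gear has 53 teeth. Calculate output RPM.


Given: N1 = 30 teeth, w1 = 265 RPM, N2 = 53 teeth
Using N1*w1 = N2*w2
w2 = N1*w1 / N2
w2 = 30*265 / 53
w2 = 7950 / 53
w2 = 150 RPM

150 RPM


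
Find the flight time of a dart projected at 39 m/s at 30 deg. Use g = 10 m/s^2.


Given: v0 = 39 m/s, theta = 30 deg, g = 10 m/s^2
sin(30) = 1/2
Using T = 2*v0*sin(theta) / g
T = 2*39*1/2 / 10
T = 39 / 10
T = 39/10 s

39/10 s


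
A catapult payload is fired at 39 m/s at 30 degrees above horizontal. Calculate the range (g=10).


Given: v0 = 39 m/s, theta = 30 deg, g = 10 m/s^2
sin(2*30) = sin(60) = sqrt(3)/2
Using R = v0^2 * sin(2*theta) / g
R = 39^2 * (sqrt(3)/2) / 10
R = 1521 * sqrt(3) / 20
R = 1521/20*sqrt(3) m

1521/20*sqrt(3) m


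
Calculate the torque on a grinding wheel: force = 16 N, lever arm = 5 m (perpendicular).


Given: F = 16 N, r = 5 m, angle = 90 deg (perpendicular)
Using tau = F * r * sin(90)
sin(90) = 1
tau = 16 * 5 * 1
tau = 80 Nm

80 Nm


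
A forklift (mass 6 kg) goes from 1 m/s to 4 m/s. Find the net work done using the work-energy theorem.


Given: m = 6 kg, v0 = 1 m/s, v = 4 m/s
Using W = (1/2)*m*(v^2 - v0^2)
v^2 = 4^2 = 16
v0^2 = 1^2 = 1
v^2 - v0^2 = 16 - 1 = 15
W = (1/2)*6*15 = 45 J

45 J


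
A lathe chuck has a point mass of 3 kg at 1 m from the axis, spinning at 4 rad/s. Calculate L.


Given: m = 3 kg, r = 1 m, omega = 4 rad/s
For a point mass: I = m*r^2
I = 3*1^2 = 3*1 = 3
L = I*omega = 3*4
L = 12 kg*m^2/s

12 kg*m^2/s


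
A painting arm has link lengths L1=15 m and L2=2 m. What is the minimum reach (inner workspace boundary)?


Given: L1 = 15 m, L2 = 2 m
For a 2-link planar arm, min reach = |L1 - L2| (second link folded back)
Min reach = |15 - 2|
Min reach = 13 m

13 m


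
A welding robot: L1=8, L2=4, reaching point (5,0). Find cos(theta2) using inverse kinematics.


Given: L1 = 8, L2 = 4, target (x, y) = (5, 0)
Using cos(theta2) = (x^2 + y^2 - L1^2 - L2^2) / (2*L1*L2)
x^2 + y^2 = 5^2 + 0 = 25
L1^2 + L2^2 = 64 + 16 = 80
Numerator = 25 - 80 = -55
Denominator = 2*8*4 = 64
cos(theta2) = -55/64 = -55/64

-55/64


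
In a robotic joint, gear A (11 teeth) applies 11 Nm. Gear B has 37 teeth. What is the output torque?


Given: N1 = 11, N2 = 37, T1 = 11 Nm
Using T2/T1 = N2/N1
T2 = T1 * N2 / N1
T2 = 11 * 37 / 11
T2 = 407 / 11
T2 = 37 Nm

37 Nm


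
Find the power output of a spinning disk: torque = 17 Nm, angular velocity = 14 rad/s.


Given: tau = 17 Nm, omega = 14 rad/s
Using P = tau * omega
P = 17 * 14
P = 238 W

238 W


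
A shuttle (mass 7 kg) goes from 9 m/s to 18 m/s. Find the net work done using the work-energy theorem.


Given: m = 7 kg, v0 = 9 m/s, v = 18 m/s
Using W = (1/2)*m*(v^2 - v0^2)
v^2 = 18^2 = 324
v0^2 = 9^2 = 81
v^2 - v0^2 = 324 - 81 = 243
W = (1/2)*7*243 = 1701/2 J

1701/2 J


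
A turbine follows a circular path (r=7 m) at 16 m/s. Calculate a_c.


Given: v = 16 m/s, r = 7 m
Using a_c = v^2 / r
a_c = 16^2 / 7
a_c = 256 / 7
a_c = 256/7 m/s^2

256/7 m/s^2


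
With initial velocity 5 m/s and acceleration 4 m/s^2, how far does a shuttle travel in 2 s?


Given: v0 = 5 m/s, a = 4 m/s^2, t = 2 s
Using s = v0*t + (1/2)*a*t^2
s = 5*2 + (1/2)*4*2^2
s = 10 + (1/2)*16
s = 10 + 8
s = 18

18 m


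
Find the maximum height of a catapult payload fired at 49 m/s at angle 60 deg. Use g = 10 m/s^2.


Given: v0 = 49 m/s, theta = 60 deg, g = 10 m/s^2
sin^2(60) = 3/4
Using H = v0^2 * sin^2(theta) / (2*g)
H = 49^2 * 3/4 / (2*10)
H = 2401 * 3/4 / 20
H = 7203/4 / 20
H = 7203/80 m

7203/80 m


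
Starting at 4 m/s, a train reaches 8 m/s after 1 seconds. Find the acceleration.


Given: initial velocity v0 = 4 m/s, final velocity v = 8 m/s, time t = 1 s
Using a = (v - v0) / t
a = (8 - 4) / 1
a = 4 / 1
a = 4 m/s^2

4 m/s^2


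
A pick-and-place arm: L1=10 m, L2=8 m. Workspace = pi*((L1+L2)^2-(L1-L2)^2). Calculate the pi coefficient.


Given: L1 = 10, L2 = 8
(L1+L2)^2 = (18)^2 = 324
(L1-L2)^2 = (2)^2 = 4
Difference = 324 - 4 = 320
This equals 4*L1*L2 = 4*10*8 = 320
Workspace area = 320*pi

320


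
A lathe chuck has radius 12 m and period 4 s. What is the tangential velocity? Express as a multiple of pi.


Given: radius r = 12 m, period T = 4 s
Using v = 2*pi*r / T
v = 2*pi*12 / 4
v = 24*pi / 4
v = 6*pi m/s

6*pi m/s


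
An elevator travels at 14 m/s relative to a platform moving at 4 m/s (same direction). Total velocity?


Given: object velocity = 14 m/s, platform velocity = 4 m/s (same direction)
Using classical velocity addition: v_total = v_object + v_platform
v_total = 14 + 4
v_total = 18 m/s

18 m/s


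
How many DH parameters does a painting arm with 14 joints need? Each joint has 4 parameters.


Given: 14 joints, 4 DH parameters per joint (d, theta, a, alpha)
Total DH parameters = number_of_joints * 4
Total = 14 * 4
Total = 56

56


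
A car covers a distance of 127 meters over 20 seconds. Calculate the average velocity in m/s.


Given: distance d = 127 m, time t = 20 s
Using v = d / t
v = 127 / 20
v = 127/20 m/s

127/20 m/s


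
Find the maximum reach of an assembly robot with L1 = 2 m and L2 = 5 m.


Given: L1 = 2 m, L2 = 5 m
For a 2-link planar arm, max reach = L1 + L2 (fully extended)
Max reach = 2 + 5
Max reach = 7 m

7 m


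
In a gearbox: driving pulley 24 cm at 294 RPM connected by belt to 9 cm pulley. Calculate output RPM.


Given: D1 = 24 cm, w1 = 294 RPM, D2 = 9 cm
Using D1*w1 = D2*w2
w2 = D1*w1 / D2
w2 = 24*294 / 9
w2 = 7056 / 9
w2 = 784 RPM

784 RPM


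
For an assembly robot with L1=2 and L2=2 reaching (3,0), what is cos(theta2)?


Given: L1 = 2, L2 = 2, target (x, y) = (3, 0)
Using cos(theta2) = (x^2 + y^2 - L1^2 - L2^2) / (2*L1*L2)
x^2 + y^2 = 3^2 + 0 = 9
L1^2 + L2^2 = 4 + 4 = 8
Numerator = 9 - 8 = 1
Denominator = 2*2*2 = 8
cos(theta2) = 1/8 = 1/8

1/8


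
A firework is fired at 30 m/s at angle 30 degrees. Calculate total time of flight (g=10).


Given: v0 = 30 m/s, theta = 30 deg, g = 10 m/s^2
sin(30) = 1/2
Using T = 2*v0*sin(theta) / g
T = 2*30*1/2 / 10
T = 30 / 10
T = 3 s

3 s


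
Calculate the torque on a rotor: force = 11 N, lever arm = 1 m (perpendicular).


Given: F = 11 N, r = 1 m, angle = 90 deg (perpendicular)
Using tau = F * r * sin(90)
sin(90) = 1
tau = 11 * 1 * 1
tau = 11 Nm

11 Nm


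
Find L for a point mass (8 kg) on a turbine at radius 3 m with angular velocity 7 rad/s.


Given: m = 8 kg, r = 3 m, omega = 7 rad/s
For a point mass: I = m*r^2
I = 8*3^2 = 8*9 = 72
L = I*omega = 72*7
L = 504 kg*m^2/s

504 kg*m^2/s


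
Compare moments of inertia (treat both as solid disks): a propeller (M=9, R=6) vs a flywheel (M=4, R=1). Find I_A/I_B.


Given: M1=9 kg, R1=6 m, M2=4 kg, R2=1 m
For a disk: I = (1/2)*M*R^2, so I_A/I_B = (M1*R1^2)/(M2*R2^2)
M1*R1^2 = 9*36 = 324
M2*R2^2 = 4*1 = 4
I_A/I_B = 324/4 = 81

81


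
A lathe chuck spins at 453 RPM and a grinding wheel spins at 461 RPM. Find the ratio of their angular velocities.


Given: RPM_A = 453, RPM_B = 461
omega = 2*pi*RPM/60, so omega_A/omega_B = RPM_A / RPM_B
omega_A/omega_B = 453 / 461
omega_A/omega_B = 453/461

453/461


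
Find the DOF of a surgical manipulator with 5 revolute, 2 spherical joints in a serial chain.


Given: serial robot with 5 revolute, 2 spherical joints
DOF contribution per joint type: revolute=1, prismatic=1, spherical=3, fixed=0
DOF = 5*1 + 2*3
DOF = 11

11


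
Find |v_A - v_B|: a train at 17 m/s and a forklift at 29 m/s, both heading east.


Given: v_A = 17 m/s east, v_B = 29 m/s east
Both move in the same direction; relative speed = |v_A - v_B|
|17 - 29| = |-12|
= 12 m/s

12 m/s


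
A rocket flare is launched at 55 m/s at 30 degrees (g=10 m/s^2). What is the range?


Given: v0 = 55 m/s, theta = 30 deg, g = 10 m/s^2
sin(2*30) = sin(60) = sqrt(3)/2
Using R = v0^2 * sin(2*theta) / g
R = 55^2 * (sqrt(3)/2) / 10
R = 3025 * sqrt(3) / 20
R = 605/4*sqrt(3) m

605/4*sqrt(3) m


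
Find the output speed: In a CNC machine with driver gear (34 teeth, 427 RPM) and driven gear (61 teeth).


Given: N1 = 34 teeth, w1 = 427 RPM, N2 = 61 teeth
Using N1*w1 = N2*w2
w2 = N1*w1 / N2
w2 = 34*427 / 61
w2 = 14518 / 61
w2 = 238 RPM

238 RPM


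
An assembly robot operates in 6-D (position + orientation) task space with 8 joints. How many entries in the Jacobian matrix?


Given: task space dimension = 6, joints = 8
Jacobian is a 6 x 8 matrix
Total entries = rows * columns
Total = 6 * 8
Total = 48

48


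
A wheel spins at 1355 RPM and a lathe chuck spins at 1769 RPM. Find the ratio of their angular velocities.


Given: RPM_A = 1355, RPM_B = 1769
omega = 2*pi*RPM/60, so omega_A/omega_B = RPM_A / RPM_B
omega_A/omega_B = 1355 / 1769
omega_A/omega_B = 1355/1769

1355/1769


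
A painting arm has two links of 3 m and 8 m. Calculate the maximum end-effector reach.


Given: L1 = 3 m, L2 = 8 m
For a 2-link planar arm, max reach = L1 + L2 (fully extended)
Max reach = 3 + 8
Max reach = 11 m

11 m


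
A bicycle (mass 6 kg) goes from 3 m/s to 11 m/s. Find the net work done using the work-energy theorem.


Given: m = 6 kg, v0 = 3 m/s, v = 11 m/s
Using W = (1/2)*m*(v^2 - v0^2)
v^2 = 11^2 = 121
v0^2 = 3^2 = 9
v^2 - v0^2 = 121 - 9 = 112
W = (1/2)*6*112 = 336 J

336 J


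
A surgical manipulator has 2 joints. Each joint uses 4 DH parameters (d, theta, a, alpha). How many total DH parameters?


Given: 2 joints, 4 DH parameters per joint (d, theta, a, alpha)
Total DH parameters = number_of_joints * 4
Total = 2 * 4
Total = 8

8


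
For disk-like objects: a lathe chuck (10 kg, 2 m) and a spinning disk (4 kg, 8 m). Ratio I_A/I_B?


Given: M1=10 kg, R1=2 m, M2=4 kg, R2=8 m
For a disk: I = (1/2)*M*R^2, so I_A/I_B = (M1*R1^2)/(M2*R2^2)
M1*R1^2 = 10*4 = 40
M2*R2^2 = 4*64 = 256
I_A/I_B = 40/256 = 5/32

5/32


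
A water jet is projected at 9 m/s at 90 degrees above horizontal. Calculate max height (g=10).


Given: v0 = 9 m/s, theta = 90 deg, g = 10 m/s^2
sin^2(90) = 1
Using H = v0^2 * sin^2(theta) / (2*g)
H = 9^2 * 1 / (2*10)
H = 81 * 1 / 20
H = 81 / 20
H = 81/20 m

81/20 m


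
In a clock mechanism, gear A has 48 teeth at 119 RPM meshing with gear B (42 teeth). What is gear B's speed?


Given: N1 = 48 teeth, w1 = 119 RPM, N2 = 42 teeth
Using N1*w1 = N2*w2
w2 = N1*w1 / N2
w2 = 48*119 / 42
w2 = 5712 / 42
w2 = 136 RPM

136 RPM


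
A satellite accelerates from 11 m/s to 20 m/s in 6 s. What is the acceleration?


Given: initial velocity v0 = 11 m/s, final velocity v = 20 m/s, time t = 6 s
Using a = (v - v0) / t
a = (20 - 11) / 6
a = 9 / 6
a = 3/2 m/s^2

3/2 m/s^2


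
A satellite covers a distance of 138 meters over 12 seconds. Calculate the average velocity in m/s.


Given: distance d = 138 m, time t = 12 s
Using v = d / t
v = 138 / 12
v = 23/2 m/s

23/2 m/s


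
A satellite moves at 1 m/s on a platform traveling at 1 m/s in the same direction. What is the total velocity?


Given: object velocity = 1 m/s, platform velocity = 1 m/s (same direction)
Using classical velocity addition: v_total = v_object + v_platform
v_total = 1 + 1
v_total = 2 m/s

2 m/s


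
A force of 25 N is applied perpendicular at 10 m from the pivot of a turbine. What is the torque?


Given: F = 25 N, r = 10 m, angle = 90 deg (perpendicular)
Using tau = F * r * sin(90)
sin(90) = 1
tau = 25 * 10 * 1
tau = 250 Nm

250 Nm


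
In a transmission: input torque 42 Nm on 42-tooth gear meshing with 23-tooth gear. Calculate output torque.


Given: N1 = 42, N2 = 23, T1 = 42 Nm
Using T2/T1 = N2/N1
T2 = T1 * N2 / N1
T2 = 42 * 23 / 42
T2 = 966 / 42
T2 = 23 Nm

23 Nm


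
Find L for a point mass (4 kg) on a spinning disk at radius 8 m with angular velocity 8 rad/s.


Given: m = 4 kg, r = 8 m, omega = 8 rad/s
For a point mass: I = m*r^2
I = 4*8^2 = 4*64 = 256
L = I*omega = 256*8
L = 2048 kg*m^2/s

2048 kg*m^2/s


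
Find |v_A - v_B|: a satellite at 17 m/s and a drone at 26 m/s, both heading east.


Given: v_A = 17 m/s east, v_B = 26 m/s east
Both move in the same direction; relative speed = |v_A - v_B|
|17 - 26| = |-9|
= 9 m/s

9 m/s


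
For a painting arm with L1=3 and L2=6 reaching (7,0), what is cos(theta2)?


Given: L1 = 3, L2 = 6, target (x, y) = (7, 0)
Using cos(theta2) = (x^2 + y^2 - L1^2 - L2^2) / (2*L1*L2)
x^2 + y^2 = 7^2 + 0 = 49
L1^2 + L2^2 = 9 + 36 = 45
Numerator = 49 - 45 = 4
Denominator = 2*3*6 = 36
cos(theta2) = 4/36 = 1/9

1/9


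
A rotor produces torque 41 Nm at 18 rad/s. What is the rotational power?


Given: tau = 41 Nm, omega = 18 rad/s
Using P = tau * omega
P = 41 * 18
P = 738 W

738 W


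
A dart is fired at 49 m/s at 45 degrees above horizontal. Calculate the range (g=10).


Given: v0 = 49 m/s, theta = 45 deg, g = 10 m/s^2
sin(2*45) = sin(90) = 1
Using R = v0^2 * sin(2*theta) / g
R = 49^2 * 1 / 10
R = 2401 / 10
R = 2401/10 m

2401/10 m


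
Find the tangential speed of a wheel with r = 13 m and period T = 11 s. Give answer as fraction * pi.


Given: radius r = 13 m, period T = 11 s
Using v = 2*pi*r / T
v = 2*pi*13 / 11
v = 26*pi / 11
v = 26/11*pi m/s

26/11*pi m/s


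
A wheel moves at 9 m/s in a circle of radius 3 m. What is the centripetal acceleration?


Given: v = 9 m/s, r = 3 m
Using a_c = v^2 / r
a_c = 9^2 / 3
a_c = 81 / 3
a_c = 27 m/s^2

27 m/s^2


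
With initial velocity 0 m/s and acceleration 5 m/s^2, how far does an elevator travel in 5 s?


Given: v0 = 0 m/s, a = 5 m/s^2, t = 5 s
Using s = v0*t + (1/2)*a*t^2
s = 0*5 + (1/2)*5*5^2
s = 0 + (1/2)*125
s = 0 + 125/2
s = 125/2

125/2 m


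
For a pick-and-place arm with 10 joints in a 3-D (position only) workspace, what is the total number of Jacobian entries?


Given: task space dimension = 3, joints = 10
Jacobian is a 3 x 10 matrix
Total entries = rows * columns
Total = 3 * 10
Total = 30

30


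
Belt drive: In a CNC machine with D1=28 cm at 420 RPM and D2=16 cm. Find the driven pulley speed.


Given: D1 = 28 cm, w1 = 420 RPM, D2 = 16 cm
Using D1*w1 = D2*w2
w2 = D1*w1 / D2
w2 = 28*420 / 16
w2 = 11760 / 16
w2 = 735 RPM

735 RPM


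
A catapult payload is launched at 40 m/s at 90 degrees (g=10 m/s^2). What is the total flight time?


Given: v0 = 40 m/s, theta = 90 deg, g = 10 m/s^2
sin(90) = 1
Using T = 2*v0*sin(theta) / g
T = 2*40*1 / 10
T = 80 / 10
T = 8 s

8 s


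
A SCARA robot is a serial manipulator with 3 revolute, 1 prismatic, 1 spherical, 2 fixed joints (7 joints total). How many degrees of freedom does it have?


Given: serial robot with 3 revolute, 1 prismatic, 1 spherical, 2 fixed joints
DOF contribution per joint type: revolute=1, prismatic=1, spherical=3, fixed=0
DOF = 3*1 + 1*1 + 1*3 + 2*0
DOF = 7

7


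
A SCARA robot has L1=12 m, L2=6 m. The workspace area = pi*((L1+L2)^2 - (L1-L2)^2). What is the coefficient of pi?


Given: L1 = 12, L2 = 6
(L1+L2)^2 = (18)^2 = 324
(L1-L2)^2 = (6)^2 = 36
Difference = 324 - 36 = 288
This equals 4*L1*L2 = 4*12*6 = 288
Workspace area = 288*pi

288


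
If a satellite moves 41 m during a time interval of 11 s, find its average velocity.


Given: distance d = 41 m, time t = 11 s
Using v = d / t
v = 41 / 11
v = 41/11 m/s

41/11 m/s


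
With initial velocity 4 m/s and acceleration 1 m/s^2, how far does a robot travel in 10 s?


Given: v0 = 4 m/s, a = 1 m/s^2, t = 10 s
Using s = v0*t + (1/2)*a*t^2
s = 4*10 + (1/2)*1*10^2
s = 40 + (1/2)*100
s = 40 + 50
s = 90

90 m


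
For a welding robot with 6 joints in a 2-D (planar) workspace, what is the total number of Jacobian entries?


Given: task space dimension = 2, joints = 6
Jacobian is a 2 x 6 matrix
Total entries = rows * columns
Total = 2 * 6
Total = 12

12


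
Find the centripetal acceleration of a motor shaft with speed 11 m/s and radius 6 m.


Given: v = 11 m/s, r = 6 m
Using a_c = v^2 / r
a_c = 11^2 / 6
a_c = 121 / 6
a_c = 121/6 m/s^2

121/6 m/s^2


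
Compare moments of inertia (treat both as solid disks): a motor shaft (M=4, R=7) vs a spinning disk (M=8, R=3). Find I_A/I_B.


Given: M1=4 kg, R1=7 m, M2=8 kg, R2=3 m
For a disk: I = (1/2)*M*R^2, so I_A/I_B = (M1*R1^2)/(M2*R2^2)
M1*R1^2 = 4*49 = 196
M2*R2^2 = 8*9 = 72
I_A/I_B = 196/72 = 49/18

49/18


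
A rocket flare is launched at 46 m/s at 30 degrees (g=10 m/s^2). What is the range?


Given: v0 = 46 m/s, theta = 30 deg, g = 10 m/s^2
sin(2*30) = sin(60) = sqrt(3)/2
Using R = v0^2 * sin(2*theta) / g
R = 46^2 * (sqrt(3)/2) / 10
R = 2116 * sqrt(3) / 20
R = 529/5*sqrt(3) m

529/5*sqrt(3) m


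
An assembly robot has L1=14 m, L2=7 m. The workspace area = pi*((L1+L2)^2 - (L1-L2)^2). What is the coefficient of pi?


Given: L1 = 14, L2 = 7
(L1+L2)^2 = (21)^2 = 441
(L1-L2)^2 = (7)^2 = 49
Difference = 441 - 49 = 392
This equals 4*L1*L2 = 4*14*7 = 392
Workspace area = 392*pi

392


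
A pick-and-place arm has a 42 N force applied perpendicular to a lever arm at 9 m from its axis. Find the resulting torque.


Given: F = 42 N, r = 9 m, angle = 90 deg (perpendicular)
Using tau = F * r * sin(90)
sin(90) = 1
tau = 42 * 9 * 1
tau = 378 Nm

378 Nm


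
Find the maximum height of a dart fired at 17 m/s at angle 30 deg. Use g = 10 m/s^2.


Given: v0 = 17 m/s, theta = 30 deg, g = 10 m/s^2
sin^2(30) = 1/4
Using H = v0^2 * sin^2(theta) / (2*g)
H = 17^2 * 1/4 / (2*10)
H = 289 * 1/4 / 20
H = 289/4 / 20
H = 289/80 m

289/80 m


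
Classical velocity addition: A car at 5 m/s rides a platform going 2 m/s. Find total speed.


Given: object velocity = 5 m/s, platform velocity = 2 m/s (same direction)
Using classical velocity addition: v_total = v_object + v_platform
v_total = 5 + 2
v_total = 7 m/s

7 m/s


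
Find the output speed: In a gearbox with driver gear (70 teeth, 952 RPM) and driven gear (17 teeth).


Given: N1 = 70 teeth, w1 = 952 RPM, N2 = 17 teeth
Using N1*w1 = N2*w2
w2 = N1*w1 / N2
w2 = 70*952 / 17
w2 = 66640 / 17
w2 = 3920 RPM

3920 RPM


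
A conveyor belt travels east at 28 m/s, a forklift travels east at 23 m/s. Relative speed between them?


Given: v_A = 28 m/s east, v_B = 23 m/s east
Both move in the same direction; relative speed = |v_A - v_B|
|28 - 23| = |5|
= 5 m/s

5 m/s


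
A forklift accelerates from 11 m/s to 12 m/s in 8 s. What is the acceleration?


Given: initial velocity v0 = 11 m/s, final velocity v = 12 m/s, time t = 8 s
Using a = (v - v0) / t
a = (12 - 11) / 8
a = 1 / 8
a = 1/8 m/s^2

1/8 m/s^2


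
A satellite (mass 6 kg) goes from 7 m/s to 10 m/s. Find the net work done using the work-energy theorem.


Given: m = 6 kg, v0 = 7 m/s, v = 10 m/s
Using W = (1/2)*m*(v^2 - v0^2)
v^2 = 10^2 = 100
v0^2 = 7^2 = 49
v^2 - v0^2 = 100 - 49 = 51
W = (1/2)*6*51 = 153 J

153 J


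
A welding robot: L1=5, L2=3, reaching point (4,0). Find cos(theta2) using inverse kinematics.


Given: L1 = 5, L2 = 3, target (x, y) = (4, 0)
Using cos(theta2) = (x^2 + y^2 - L1^2 - L2^2) / (2*L1*L2)
x^2 + y^2 = 4^2 + 0 = 16
L1^2 + L2^2 = 25 + 9 = 34
Numerator = 16 - 34 = -18
Denominator = 2*5*3 = 30
cos(theta2) = -18/30 = -3/5

-3/5


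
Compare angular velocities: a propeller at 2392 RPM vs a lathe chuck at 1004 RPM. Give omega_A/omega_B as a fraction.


Given: RPM_A = 2392, RPM_B = 1004
omega = 2*pi*RPM/60, so omega_A/omega_B = RPM_A / RPM_B
omega_A/omega_B = 2392 / 1004
omega_A/omega_B = 598/251

598/251


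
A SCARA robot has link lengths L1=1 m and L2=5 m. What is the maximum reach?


Given: L1 = 1 m, L2 = 5 m
For a 2-link planar arm, max reach = L1 + L2 (fully extended)
Max reach = 1 + 5
Max reach = 6 m

6 m


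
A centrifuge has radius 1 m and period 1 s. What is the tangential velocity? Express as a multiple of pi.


Given: radius r = 1 m, period T = 1 s
Using v = 2*pi*r / T
v = 2*pi*1 / 1
v = 2*pi / 1
v = 2*pi m/s

2*pi m/s


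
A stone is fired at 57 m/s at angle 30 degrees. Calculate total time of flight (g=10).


Given: v0 = 57 m/s, theta = 30 deg, g = 10 m/s^2
sin(30) = 1/2
Using T = 2*v0*sin(theta) / g
T = 2*57*1/2 / 10
T = 57 / 10
T = 57/10 s

57/10 s


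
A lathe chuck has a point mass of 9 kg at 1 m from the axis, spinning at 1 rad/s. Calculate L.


Given: m = 9 kg, r = 1 m, omega = 1 rad/s
For a point mass: I = m*r^2
I = 9*1^2 = 9*1 = 9
L = I*omega = 9*1
L = 9 kg*m^2/s

9 kg*m^2/s


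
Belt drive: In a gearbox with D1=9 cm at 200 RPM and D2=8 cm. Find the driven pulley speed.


Given: D1 = 9 cm, w1 = 200 RPM, D2 = 8 cm
Using D1*w1 = D2*w2
w2 = D1*w1 / D2
w2 = 9*200 / 8
w2 = 1800 / 8
w2 = 225 RPM

225 RPM


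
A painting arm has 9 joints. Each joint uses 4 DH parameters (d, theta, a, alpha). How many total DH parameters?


Given: 9 joints, 4 DH parameters per joint (d, theta, a, alpha)
Total DH parameters = number_of_joints * 4
Total = 9 * 4
Total = 36

36


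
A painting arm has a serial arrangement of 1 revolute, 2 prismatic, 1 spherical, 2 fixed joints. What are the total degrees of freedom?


Given: serial robot with 1 revolute, 2 prismatic, 1 spherical, 2 fixed joints
DOF contribution per joint type: revolute=1, prismatic=1, spherical=3, fixed=0
DOF = 1*1 + 2*1 + 1*3 + 2*0
DOF = 6

6


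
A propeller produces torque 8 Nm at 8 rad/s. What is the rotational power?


Given: tau = 8 Nm, omega = 8 rad/s
Using P = tau * omega
P = 8 * 8
P = 64 W

64 W


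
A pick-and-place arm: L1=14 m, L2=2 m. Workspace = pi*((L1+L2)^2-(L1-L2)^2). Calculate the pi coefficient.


Given: L1 = 14, L2 = 2
(L1+L2)^2 = (16)^2 = 256
(L1-L2)^2 = (12)^2 = 144
Difference = 256 - 144 = 112
This equals 4*L1*L2 = 4*14*2 = 112
Workspace area = 112*pi

112


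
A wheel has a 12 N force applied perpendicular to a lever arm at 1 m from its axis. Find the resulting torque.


Given: F = 12 N, r = 1 m, angle = 90 deg (perpendicular)
Using tau = F * r * sin(90)
sin(90) = 1
tau = 12 * 1 * 1
tau = 12 Nm

12 Nm


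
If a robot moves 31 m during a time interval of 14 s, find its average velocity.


Given: distance d = 31 m, time t = 14 s
Using v = d / t
v = 31 / 14
v = 31/14 m/s

31/14 m/s


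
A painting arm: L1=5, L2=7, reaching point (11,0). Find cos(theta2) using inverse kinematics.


Given: L1 = 5, L2 = 7, target (x, y) = (11, 0)
Using cos(theta2) = (x^2 + y^2 - L1^2 - L2^2) / (2*L1*L2)
x^2 + y^2 = 11^2 + 0 = 121
L1^2 + L2^2 = 25 + 49 = 74
Numerator = 121 - 74 = 47
Denominator = 2*5*7 = 70
cos(theta2) = 47/70 = 47/70

47/70


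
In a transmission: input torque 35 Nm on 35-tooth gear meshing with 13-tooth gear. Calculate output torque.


Given: N1 = 35, N2 = 13, T1 = 35 Nm
Using T2/T1 = N2/N1
T2 = T1 * N2 / N1
T2 = 35 * 13 / 35
T2 = 455 / 35
T2 = 13 Nm

13 Nm


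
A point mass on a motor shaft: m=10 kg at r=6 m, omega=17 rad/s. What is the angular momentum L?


Given: m = 10 kg, r = 6 m, omega = 17 rad/s
For a point mass: I = m*r^2
I = 10*6^2 = 10*36 = 360
L = I*omega = 360*17
L = 6120 kg*m^2/s

6120 kg*m^2/s


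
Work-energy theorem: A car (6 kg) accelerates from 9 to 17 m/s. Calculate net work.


Given: m = 6 kg, v0 = 9 m/s, v = 17 m/s
Using W = (1/2)*m*(v^2 - v0^2)
v^2 = 17^2 = 289
v0^2 = 9^2 = 81
v^2 - v0^2 = 289 - 81 = 208
W = (1/2)*6*208 = 624 J

624 J


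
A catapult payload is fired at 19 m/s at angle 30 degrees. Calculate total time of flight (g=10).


Given: v0 = 19 m/s, theta = 30 deg, g = 10 m/s^2
sin(30) = 1/2
Using T = 2*v0*sin(theta) / g
T = 2*19*1/2 / 10
T = 19 / 10
T = 19/10 s

19/10 s


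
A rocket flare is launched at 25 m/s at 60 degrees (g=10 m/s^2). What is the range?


Given: v0 = 25 m/s, theta = 60 deg, g = 10 m/s^2
sin(2*60) = sin(120) = sqrt(3)/2
Using R = v0^2 * sin(2*theta) / g
R = 25^2 * (sqrt(3)/2) / 10
R = 625 * sqrt(3) / 20
R = 125/4*sqrt(3) m

125/4*sqrt(3) m


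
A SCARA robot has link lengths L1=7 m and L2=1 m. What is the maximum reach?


Given: L1 = 7 m, L2 = 1 m
For a 2-link planar arm, max reach = L1 + L2 (fully extended)
Max reach = 7 + 1
Max reach = 8 m

8 m


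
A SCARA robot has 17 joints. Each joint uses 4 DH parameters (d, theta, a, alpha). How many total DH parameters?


Given: 17 joints, 4 DH parameters per joint (d, theta, a, alpha)
Total DH parameters = number_of_joints * 4
Total = 17 * 4
Total = 68

68


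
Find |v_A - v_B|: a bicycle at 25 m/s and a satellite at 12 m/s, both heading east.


Given: v_A = 25 m/s east, v_B = 12 m/s east
Both move in the same direction; relative speed = |v_A - v_B|
|25 - 12| = |13|
= 13 m/s

13 m/s


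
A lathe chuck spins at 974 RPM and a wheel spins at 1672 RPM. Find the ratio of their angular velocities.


Given: RPM_A = 974, RPM_B = 1672
omega = 2*pi*RPM/60, so omega_A/omega_B = RPM_A / RPM_B
omega_A/omega_B = 974 / 1672
omega_A/omega_B = 487/836

487/836


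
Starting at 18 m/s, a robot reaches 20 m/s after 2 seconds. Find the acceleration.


Given: initial velocity v0 = 18 m/s, final velocity v = 20 m/s, time t = 2 s
Using a = (v - v0) / t
a = (20 - 18) / 2
a = 2 / 2
a = 1 m/s^2

1 m/s^2


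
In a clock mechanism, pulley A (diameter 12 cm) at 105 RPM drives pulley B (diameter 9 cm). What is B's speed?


Given: D1 = 12 cm, w1 = 105 RPM, D2 = 9 cm
Using D1*w1 = D2*w2
w2 = D1*w1 / D2
w2 = 12*105 / 9
w2 = 1260 / 9
w2 = 140 RPM

140 RPM


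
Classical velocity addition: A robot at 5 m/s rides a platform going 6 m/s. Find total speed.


Given: object velocity = 5 m/s, platform velocity = 6 m/s (same direction)
Using classical velocity addition: v_total = v_object + v_platform
v_total = 5 + 6
v_total = 11 m/s

11 m/s


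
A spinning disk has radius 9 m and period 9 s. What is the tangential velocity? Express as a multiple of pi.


Given: radius r = 9 m, period T = 9 s
Using v = 2*pi*r / T
v = 2*pi*9 / 9
v = 18*pi / 9
v = 2*pi m/s

2*pi m/s


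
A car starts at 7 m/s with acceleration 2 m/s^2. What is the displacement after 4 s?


Given: v0 = 7 m/s, a = 2 m/s^2, t = 4 s
Using s = v0*t + (1/2)*a*t^2
s = 7*4 + (1/2)*2*4^2
s = 28 + (1/2)*32
s = 28 + 16
s = 44

44 m


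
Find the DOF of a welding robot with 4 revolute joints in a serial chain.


Given: serial robot with 4 revolute joints
DOF contribution per joint type: revolute=1, prismatic=1, spherical=3, fixed=0
DOF = 4*1
DOF = 4

4


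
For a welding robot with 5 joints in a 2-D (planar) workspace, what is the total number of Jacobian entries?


Given: task space dimension = 2, joints = 5
Jacobian is a 2 x 5 matrix
Total entries = rows * columns
Total = 2 * 5
Total = 10

10


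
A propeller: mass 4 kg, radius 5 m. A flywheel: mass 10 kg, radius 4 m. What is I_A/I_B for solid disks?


Given: M1=4 kg, R1=5 m, M2=10 kg, R2=4 m
For a disk: I = (1/2)*M*R^2, so I_A/I_B = (M1*R1^2)/(M2*R2^2)
M1*R1^2 = 4*25 = 100
M2*R2^2 = 10*16 = 160
I_A/I_B = 100/160 = 5/8

5/8


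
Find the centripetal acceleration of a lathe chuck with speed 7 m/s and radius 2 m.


Given: v = 7 m/s, r = 2 m
Using a_c = v^2 / r
a_c = 7^2 / 2
a_c = 49 / 2
a_c = 49/2 m/s^2

49/2 m/s^2


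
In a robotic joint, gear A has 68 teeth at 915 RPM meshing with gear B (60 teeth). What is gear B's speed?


Given: N1 = 68 teeth, w1 = 915 RPM, N2 = 60 teeth
Using N1*w1 = N2*w2
w2 = N1*w1 / N2
w2 = 68*915 / 60
w2 = 62220 / 60
w2 = 1037 RPM

1037 RPM


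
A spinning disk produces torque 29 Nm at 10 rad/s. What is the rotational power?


Given: tau = 29 Nm, omega = 10 rad/s
Using P = tau * omega
P = 29 * 10
P = 290 W

290 W


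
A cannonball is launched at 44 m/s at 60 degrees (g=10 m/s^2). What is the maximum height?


Given: v0 = 44 m/s, theta = 60 deg, g = 10 m/s^2
sin^2(60) = 3/4
Using H = v0^2 * sin^2(theta) / (2*g)
H = 44^2 * 3/4 / (2*10)
H = 1936 * 3/4 / 20
H = 1452 / 20
H = 363/5 m

363/5 m


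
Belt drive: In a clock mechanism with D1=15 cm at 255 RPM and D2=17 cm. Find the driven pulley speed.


Given: D1 = 15 cm, w1 = 255 RPM, D2 = 17 cm
Using D1*w1 = D2*w2
w2 = D1*w1 / D2
w2 = 15*255 / 17
w2 = 3825 / 17
w2 = 225 RPM

225 RPM


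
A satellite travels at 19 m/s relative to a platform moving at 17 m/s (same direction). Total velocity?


Given: object velocity = 19 m/s, platform velocity = 17 m/s (same direction)
Using classical velocity addition: v_total = v_object + v_platform
v_total = 19 + 17
v_total = 36 m/s

36 m/s


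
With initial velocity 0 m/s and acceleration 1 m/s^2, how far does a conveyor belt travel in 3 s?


Given: v0 = 0 m/s, a = 1 m/s^2, t = 3 s
Using s = v0*t + (1/2)*a*t^2
s = 0*3 + (1/2)*1*3^2
s = 0 + (1/2)*9
s = 0 + 9/2
s = 9/2

9/2 m


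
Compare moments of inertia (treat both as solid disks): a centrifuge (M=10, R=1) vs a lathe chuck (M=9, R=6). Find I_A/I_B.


Given: M1=10 kg, R1=1 m, M2=9 kg, R2=6 m
For a disk: I = (1/2)*M*R^2, so I_A/I_B = (M1*R1^2)/(M2*R2^2)
M1*R1^2 = 10*1 = 10
M2*R2^2 = 9*36 = 324
I_A/I_B = 10/324 = 5/162

5/162


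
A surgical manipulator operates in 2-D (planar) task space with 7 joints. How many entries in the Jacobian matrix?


Given: task space dimension = 2, joints = 7
Jacobian is a 2 x 7 matrix
Total entries = rows * columns
Total = 2 * 7
Total = 14

14


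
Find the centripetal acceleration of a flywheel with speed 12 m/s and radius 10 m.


Given: v = 12 m/s, r = 10 m
Using a_c = v^2 / r
a_c = 12^2 / 10
a_c = 144 / 10
a_c = 72/5 m/s^2

72/5 m/s^2


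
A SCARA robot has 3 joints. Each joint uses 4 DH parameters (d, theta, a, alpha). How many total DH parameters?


Given: 3 joints, 4 DH parameters per joint (d, theta, a, alpha)
Total DH parameters = number_of_joints * 4
Total = 3 * 4
Total = 12

12
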